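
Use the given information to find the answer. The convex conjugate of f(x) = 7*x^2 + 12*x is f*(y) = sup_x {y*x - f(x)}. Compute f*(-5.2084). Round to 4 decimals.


f*(y) = sup_x {y*x - a*x^2 - b*x} = sup_x {(y-b)*x - a*x^2}
FOC: (y - b) - 2a*x = 0 => x* = (y - b)/(2a)
x* = (-5.2084 - 12)/(2*7) = -1.2292
f*(-5.2084) = (y-b)^2/(4a) = (-5.2084 - 12)^2/(4*7)
= 296.129/28 = 10.576


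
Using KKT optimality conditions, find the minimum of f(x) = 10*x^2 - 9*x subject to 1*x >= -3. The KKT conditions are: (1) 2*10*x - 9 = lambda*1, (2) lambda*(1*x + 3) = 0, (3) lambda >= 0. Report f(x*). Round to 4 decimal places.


Step 1: Try lambda = 0 (constraint inactive).
Stationarity: 2*10*x - 9 = 0
x* = 9/(2*10) = 0.45
Check constraint: 1*0.45 = 0.45 >= -3 -- satisfied.
Step 2: Compute optimal value.
f(x*) = 10*0.45^2 - 9*0.45 = -2.025


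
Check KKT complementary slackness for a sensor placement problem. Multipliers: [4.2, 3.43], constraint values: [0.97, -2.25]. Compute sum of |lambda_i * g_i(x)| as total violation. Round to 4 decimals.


KKT complementary slackness check:
lambda_1 * g_1 = 4.2 * 0.97 = 4.074
lambda_2 * g_2 = 3.43 * -2.25 = -7.7175
Total violation = 4.074 + 7.7175 = 11.7915


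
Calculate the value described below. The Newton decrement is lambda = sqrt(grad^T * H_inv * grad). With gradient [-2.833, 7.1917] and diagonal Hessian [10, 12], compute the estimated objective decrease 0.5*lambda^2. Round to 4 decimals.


Step 1: H is diagonal, so H^(-1) * g = [-0.2833, 0.5993].
Step 2: g^T H^(-1) g = sum_i g_i^2 / H_ii
  = (-2.833)^2/10 + (7.1917)^2/12
  = 0.8026 + 4.31 = 5.1126
Step 3: Objective decrease = 0.5 * g^T H^(-1) g = 2.5563


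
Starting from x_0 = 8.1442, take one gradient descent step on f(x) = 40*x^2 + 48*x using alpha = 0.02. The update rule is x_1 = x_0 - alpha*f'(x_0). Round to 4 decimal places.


We compute the gradient at x_0 and apply the update.
f'(x) = 80*x + 48
f'(8.1442) = 80*8.1442 + 48 = 699.536
x_1 = 8.1442 - 0.02*699.536 = -5.8465


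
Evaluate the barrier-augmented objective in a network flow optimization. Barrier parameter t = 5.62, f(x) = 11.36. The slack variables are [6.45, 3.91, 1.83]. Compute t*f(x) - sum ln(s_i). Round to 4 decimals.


Step 1: Compute log-barrier.
ln values: [1.8641, 1.3635, 0.6043]
phi = -(1.8641 + 1.3635 + 0.6043) = -3.8319
Step 2: Compute augmented objective.
t*f(x) = 5.62*11.36 = 63.8432
Total = 63.8432 - 3.8319 = 60.0113


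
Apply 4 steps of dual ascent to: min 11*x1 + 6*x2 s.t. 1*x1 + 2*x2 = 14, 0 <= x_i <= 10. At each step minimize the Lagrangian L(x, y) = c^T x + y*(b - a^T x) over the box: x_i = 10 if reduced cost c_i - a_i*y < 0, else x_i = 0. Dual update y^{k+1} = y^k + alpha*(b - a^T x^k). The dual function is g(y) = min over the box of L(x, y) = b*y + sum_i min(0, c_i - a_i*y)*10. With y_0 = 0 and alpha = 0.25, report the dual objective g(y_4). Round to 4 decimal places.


Dual ascent for LP: min 11*x1 + 6*x2, 1*x1 + 2*x2 = 14, 0 <= x_i <= 10
Step 1: y^k = 0.0, reduced costs: (11.0, 6.0)
  x^k = (0.0, 0.0), subgradient = b - a^T x = 14.0
  y^{k+1} = 0.0 + 0.25*14.0 = 3.5
Step 2: y^k = 3.5, reduced costs: (7.5, -1.0)
  x^k = (0.0, 10.0), subgradient = b - a^T x = -6.0
  y^{k+1} = 3.5 + 0.25*-6.0 = 2.0
Step 3: y^k = 2.0, reduced costs: (9.0, 2.0)
  x^k = (0.0, 0.0), subgradient = b - a^T x = 14.0
  y^{k+1} = 2.0 + 0.25*14.0 = 5.5
Step 4: y^k = 5.5, reduced costs: (5.5, -5.0)
  x^k = (0.0, 10.0), subgradient = b - a^T x = -6.0
  y^{k+1} = 5.5 + 0.25*-6.0 = 4.0
Dual objective at y_4 = 4.0: reduced costs (7.0, -2.0), box minimizer x = (0.0, 10.0)
g(y_4) = b*y + (c1 - a1*y)*x1 + (c2 - a2*y)*x2 = 14*4.0 + 7.0*0.0 + (-2.0)*10.0 = 56.0 + 0.0 - 20.0 = 36.0


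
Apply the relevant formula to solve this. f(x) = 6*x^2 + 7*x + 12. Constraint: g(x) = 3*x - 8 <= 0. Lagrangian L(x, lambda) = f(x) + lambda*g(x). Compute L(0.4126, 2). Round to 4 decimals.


Step 1: Evaluate f(x).
f(0.4126) = 6*0.4126^2 + 7*0.4126 + 12 = 15.9096
Step 2: Evaluate g(x).
g(0.4126) = 3*0.4126 - 8 = -6.7622
Step 3: Compute Lagrangian.
L = 15.9096 + 2*-6.7622 = 2.3852


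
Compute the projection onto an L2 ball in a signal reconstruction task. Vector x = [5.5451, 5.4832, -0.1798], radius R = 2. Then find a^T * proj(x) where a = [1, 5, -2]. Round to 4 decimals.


Step 1: Compute ||x|| (intermediates to 6 decimals).
||x|| = sqrt(5.5451^2 + 5.4832^2 + (-0.1798)^2) = 7.800381
Step 2: Project.
Since ||x|| > R, scale = R/||x|| = 2/7.800381 = 0.256398, proj(x) = scale * x
proj(x) = [1.421753, 1.405882, -0.0461]
Step 3: Dot product.
a^T * proj(x) = 1*1.421753 + 5*1.405882 - 2*(-0.0461) = 8.5434


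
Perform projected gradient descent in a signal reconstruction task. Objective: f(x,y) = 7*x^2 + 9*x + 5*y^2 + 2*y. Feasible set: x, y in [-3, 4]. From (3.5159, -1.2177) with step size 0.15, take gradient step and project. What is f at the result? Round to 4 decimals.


Step 1: Compute gradient at (3.5159, -1.2177).
grad_x = 2*7*3.5159 + 9 = 58.2226
grad_y = 2*5*-1.2177 + 2 = -10.177
Step 2: Gradient step.
x_raw = 3.5159 - 0.15*58.2226 = -5.2175
y_raw = -1.2177 - 0.15*-10.177 = 0.3089
Step 3: Project onto [-3, 4].
x_proj = clip(-5.2175) = -3.0
y_proj = clip(0.3089) = 0.3089
Step 4: Evaluate f.
f(-3.0, 0.3089) = 37.0946


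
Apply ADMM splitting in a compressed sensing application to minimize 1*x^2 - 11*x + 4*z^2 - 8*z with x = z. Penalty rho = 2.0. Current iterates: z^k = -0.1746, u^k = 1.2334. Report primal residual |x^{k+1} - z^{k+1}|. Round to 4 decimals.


ADMM iteration with rho = 2.0, z^k = -0.1746, u^k = 1.2334
Step 1: x-update.
Minimize 1*x^2 - 11*x + (2.0/2)*(x + 0.1746 + 1.2334)^2
FOC: (2*1 + 2.0)*x = 11 + 2.0*(-0.1746 - 1.2334)
x^{k+1} = 2.046
Step 2: z-update.
Minimize 4*z^2 - 8*z + (2.0/2)*(2.046 - z + 1.2334)^2
FOC: (2*4 + 2.0)*z = 8 + 2.0*(2.046 + 1.2334)
z^{k+1} = 1.4559
Step 3: u-update.
u^{k+1} = 1.2334 + 2.046 - 1.4559 = 1.8235
Step 4: Primal residual = |2.046 - 1.4559| = 0.5901


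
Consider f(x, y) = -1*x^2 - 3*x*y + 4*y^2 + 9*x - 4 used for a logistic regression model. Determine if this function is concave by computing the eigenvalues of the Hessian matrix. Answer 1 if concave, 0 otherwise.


The Hessian of f(x,y) = -1*x^2 - 3*x*y + 4*y^2 + 9*x - 4 is:
H = [[-2, -3], [-3, 8]]
Trace = -2 + 8 = 6
Determinant = -2*8 - (-3)^2 = -25
Discriminant = (6)^2 - 4*-25 = 136.0
Eigenvalues: lambda_1 = -2.831, lambda_2 = 8.831
The function is not concave.

0


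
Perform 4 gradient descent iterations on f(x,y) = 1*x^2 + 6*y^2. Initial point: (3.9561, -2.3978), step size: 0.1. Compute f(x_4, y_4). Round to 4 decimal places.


Gradient descent on f(x,y) = 1*x^2 + 6*y^2.
Starting point: (3.9561, -2.3978), alpha = 0.1
Step 1: grad_x = 2*1*3.9561 = 7.9122, grad_y = 2*6*-2.3978 = -28.7736
  x_1 = 3.9561 - 0.1*7.9122 = 3.1649
  y_1 = -2.3978 - 0.1*-28.7736 = 0.4796
Step 2: grad_x = 2*1*3.1649 = 6.3298, grad_y = 2*6*0.4796 = 5.7547
  x_2 = 3.1649 - 0.1*6.3298 = 2.5319
  y_2 = 0.4796 - 0.1*5.7547 = -0.0959
Step 3: grad_x = 2*1*2.5319 = 5.0638, grad_y = 2*6*-0.0959 = -1.1509
  x_3 = 2.5319 - 0.1*5.0638 = 2.0255
  y_3 = -0.0959 - 0.1*-1.1509 = 0.0192
Step 4: grad_x = 2*1*2.0255 = 4.051, grad_y = 2*6*0.0192 = 0.2302
  x_4 = 2.0255 - 0.1*4.051 = 1.6204
  y_4 = 0.0192 - 0.1*0.2302 = -0.0038
f(1.6204, -0.0038) = 1*1.6204^2 + 6*(-0.0038)^2 = 2.6258


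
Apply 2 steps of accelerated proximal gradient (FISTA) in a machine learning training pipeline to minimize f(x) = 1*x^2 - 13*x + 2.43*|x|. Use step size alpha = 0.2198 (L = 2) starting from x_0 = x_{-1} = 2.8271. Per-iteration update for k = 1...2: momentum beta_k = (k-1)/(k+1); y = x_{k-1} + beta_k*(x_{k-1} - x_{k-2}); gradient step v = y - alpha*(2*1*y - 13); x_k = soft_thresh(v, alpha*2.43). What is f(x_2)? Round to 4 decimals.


FISTA on f(x) = 1*x^2 - 13*x + 2.43*|x|
L = 2, alpha = 0.2198
Iteration 1: beta = 0.0, y = 2.8271 + 0.0*(2.8271 - 2.8271) = 2.8271
  grad(y) = -7.3458, v = y - alpha*grad = 4.4417
  prox(v) = soft_thresh(4.4417, 0.5341) = 3.9076
Iteration 2: beta = 0.3333, y = 3.9076 + 0.3333*(3.9076 - 2.8271) = 4.2678
  grad(y) = -4.4645, v = y - alpha*grad = 5.2491
  prox(v) = soft_thresh(5.2491, 0.5341) = 4.7149
f(x_2) = 1*4.7149^2 - 13*4.7149 + 2.43*|4.7149| = -27.6063


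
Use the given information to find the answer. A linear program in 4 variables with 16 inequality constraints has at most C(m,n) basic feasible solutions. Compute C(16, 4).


Each vertex corresponds to some choice of n active constraints out of m, so the number of vertices is at most C(m, n) = m! / (n!(m-n)!).
m = 16, n = 4
Numerator: 16 * 15 * 14 * 13
Denominator: 4! = 24
C(16, 4) = 1820


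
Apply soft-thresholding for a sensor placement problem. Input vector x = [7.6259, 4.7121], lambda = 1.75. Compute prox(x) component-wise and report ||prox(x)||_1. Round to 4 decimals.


Soft-thresholding with lambda = 1.75:
prox(7.6259) = sign(7.6259)*max(|7.6259| - 1.75, 0) = 5.8759
prox(4.7121) = sign(4.7121)*max(|4.7121| - 1.75, 0) = 2.9621
prox(x) = [5.8759, 2.9621]
||prox(x)||_1 = 5.8759 + 2.9621 = 8.838


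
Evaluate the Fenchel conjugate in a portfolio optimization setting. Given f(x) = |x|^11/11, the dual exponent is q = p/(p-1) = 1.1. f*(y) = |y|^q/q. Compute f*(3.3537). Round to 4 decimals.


The conjugate exponent q satisfies 1/p + 1/q = 1.
p = 11, so q = 11/(11 - 1) = 1.1
|y|^q = 3.3537^1.1 = 3.7851
f*(3.3537) = 3.7851 / 1.1 = 3.441


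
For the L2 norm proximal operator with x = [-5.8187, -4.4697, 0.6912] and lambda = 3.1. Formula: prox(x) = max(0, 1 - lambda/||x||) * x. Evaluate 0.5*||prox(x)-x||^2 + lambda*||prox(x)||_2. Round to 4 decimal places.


Step 1: Compute ||x||.
||x|| = 7.3698
Step 2: Compute scaling factor.
scale = max(0, 1 - 3.1/7.3698) = 0.5794
Step 3: prox(x) = [-3.3711, -2.5896, 0.4005]
||prox(x)|| = 4.2698
Step 4: Proximal objective.
0.5*||prox-x||^2 = 4.805
lambda*||prox|| = 13.2364
Total = 18.0412


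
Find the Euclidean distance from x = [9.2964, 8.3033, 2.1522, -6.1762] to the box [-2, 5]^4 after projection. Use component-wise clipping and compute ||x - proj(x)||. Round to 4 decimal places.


Project each component onto [-2, 5].
clip(9.2964) = 5.0, clip(8.3033) = 5.0, clip(2.1522) = 2.1522, clip(-6.1762) = -2.0
Projection = [5.0, 5.0, 2.1522, -2.0]
Squared diffs: [18.4591, 10.9118, 0.0, 17.4406]
Distance = sqrt(46.8115) = 6.8419


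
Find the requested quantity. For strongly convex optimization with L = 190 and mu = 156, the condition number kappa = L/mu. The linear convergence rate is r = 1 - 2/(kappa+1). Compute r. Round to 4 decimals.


Step 1: Compute the condition number.
kappa = L/mu = 190/156 = 1.2179
Step 2: Compute the convergence rate.
r = 1 - 2/(kappa + 1) = 1 - 2*mu/(L + mu) = (L - mu)/(L + mu) = 34/346 = 0.0983


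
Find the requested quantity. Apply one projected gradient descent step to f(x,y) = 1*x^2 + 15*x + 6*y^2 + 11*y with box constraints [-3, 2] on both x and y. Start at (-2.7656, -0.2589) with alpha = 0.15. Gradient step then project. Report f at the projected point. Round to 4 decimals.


Step 1: Compute gradient at (-2.7656, -0.2589).
grad_x = 2*1*-2.7656 + 15 = 9.4688
grad_y = 2*6*-0.2589 + 11 = 7.8932
Step 2: Gradient step.
x_raw = -2.7656 - 0.15*9.4688 = -4.1859
y_raw = -0.2589 - 0.15*7.8932 = -1.4429
Step 3: Project onto [-3, 2].
x_proj = clip(-4.1859) = -3.0
y_proj = clip(-1.4429) = -1.4429
Step 4: Evaluate f.
f(-3.0, -1.4429) = -39.3803


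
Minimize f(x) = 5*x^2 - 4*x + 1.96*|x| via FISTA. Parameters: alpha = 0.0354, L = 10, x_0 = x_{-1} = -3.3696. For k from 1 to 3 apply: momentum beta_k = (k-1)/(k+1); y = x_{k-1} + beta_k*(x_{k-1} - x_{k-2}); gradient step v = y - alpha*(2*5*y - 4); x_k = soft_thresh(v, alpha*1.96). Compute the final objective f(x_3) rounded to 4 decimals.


FISTA on f(x) = 5*x^2 - 4*x + 1.96*|x|
L = 10, alpha = 0.0354
Iteration 1: beta = 0.0, y = -3.3696 + 0.0*(-3.3696 + 3.3696) = -3.3696
  grad(y) = -37.696, v = y - alpha*grad = -2.0352
  prox(v) = soft_thresh(-2.0352, 0.0694) = -1.9658
Iteration 2: beta = 0.3333, y = -1.9658 + 0.3333*(-1.9658 + 3.3696) = -1.4978
  grad(y) = -18.9784, v = y - alpha*grad = -0.826
  prox(v) = soft_thresh(-0.826, 0.0694) = -0.7566
Iteration 3: beta = 0.5, y = -0.7566 + 0.5*(-0.7566 + 1.9658) = -0.152
  grad(y) = -5.5204, v = y - alpha*grad = 0.0434
  prox(v) = soft_thresh(0.0434, 0.0694) = 0.0
f(x_3) = 5*0.0^2 - 4*0.0 + 1.96*|0.0| = 0.0


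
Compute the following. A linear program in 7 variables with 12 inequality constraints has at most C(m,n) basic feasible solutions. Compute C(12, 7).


Each vertex corresponds to some choice of n active constraints out of m, so the number of vertices is at most C(m, n) = m! / (n!(m-n)!).
m = 12, n = 7
Numerator: 12 * 11 * 10 * 9 * 8 * 7 * 6
Denominator: 7! = 5040
C(12, 7) = 792


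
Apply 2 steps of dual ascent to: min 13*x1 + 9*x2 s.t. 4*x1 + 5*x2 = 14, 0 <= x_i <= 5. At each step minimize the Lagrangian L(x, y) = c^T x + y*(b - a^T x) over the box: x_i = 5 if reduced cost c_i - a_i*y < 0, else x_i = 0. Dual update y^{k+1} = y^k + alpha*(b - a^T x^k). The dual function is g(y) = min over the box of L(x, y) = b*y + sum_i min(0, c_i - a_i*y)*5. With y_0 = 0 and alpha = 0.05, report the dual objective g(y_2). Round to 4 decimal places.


Dual ascent for LP: min 13*x1 + 9*x2, 4*x1 + 5*x2 = 14, 0 <= x_i <= 5
Step 1: y^k = 0.0, reduced costs: (13.0, 9.0)
  x^k = (0.0, 0.0), subgradient = b - a^T x = 14.0
  y^{k+1} = 0.0 + 0.05*14.0 = 0.7
Step 2: y^k = 0.7, reduced costs: (10.2, 5.5)
  x^k = (0.0, 0.0), subgradient = b - a^T x = 14.0
  y^{k+1} = 0.7 + 0.05*14.0 = 1.4
Dual objective at y_2 = 1.4: reduced costs (7.4, 2.0), box minimizer x = (0.0, 0.0)
g(y_2) = b*y + (c1 - a1*y)*x1 + (c2 - a2*y)*x2 = 14*1.4 + 7.4*0.0 + 2.0*0.0 = 19.6 + 0.0 + 0.0 = 19.6


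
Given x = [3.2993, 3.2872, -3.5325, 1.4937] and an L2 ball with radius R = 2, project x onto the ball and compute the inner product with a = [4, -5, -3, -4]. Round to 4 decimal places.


Step 1: Compute ||x|| (intermediates to 6 decimals).
||x|| = sqrt(3.2993^2 + 3.2872^2 + (-3.5325)^2 + 1.4937^2) = 6.033304
Step 2: Project.
Since ||x|| > R, scale = R/||x|| = 2/6.033304 = 0.331493, proj(x) = scale * x
proj(x) = [1.093695, 1.089684, -1.170999, 0.495151]
Step 3: Dot product.
a^T * proj(x) = 4*1.093695 - 5*1.089684 - 3*(-1.170999) - 4*0.495151 = 0.4588


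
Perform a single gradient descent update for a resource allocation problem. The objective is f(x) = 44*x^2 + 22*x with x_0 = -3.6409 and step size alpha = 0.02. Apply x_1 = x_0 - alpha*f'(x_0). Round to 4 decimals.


We compute the gradient at x_0 and apply the update.
f'(x) = 88*x + 22
f'(-3.6409) = 88*-3.6409 + 22 = -298.3992
x_1 = -3.6409 - 0.02*-298.3992 = 2.3271


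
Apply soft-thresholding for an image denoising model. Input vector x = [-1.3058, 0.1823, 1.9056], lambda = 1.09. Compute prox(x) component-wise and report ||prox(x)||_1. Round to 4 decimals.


Soft-thresholding with lambda = 1.09:
prox(-1.3058) = sign(-1.3058)*max(|-1.3058| - 1.09, 0) = -0.2158
prox(0.1823) = sign(0.1823)*max(|0.1823| - 1.09, 0) = 0.0
prox(1.9056) = sign(1.9056)*max(|1.9056| - 1.09, 0) = 0.8156
prox(x) = [-0.2158, 0.0, 0.8156]
||prox(x)||_1 = 0.2158 + 0.0 + 0.8156 = 1.0314


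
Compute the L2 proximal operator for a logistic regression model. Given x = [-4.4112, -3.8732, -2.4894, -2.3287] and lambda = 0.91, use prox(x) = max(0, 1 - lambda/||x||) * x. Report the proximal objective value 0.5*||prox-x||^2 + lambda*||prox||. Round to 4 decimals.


Step 1: Compute ||x||.
||x|| = 6.7882
Step 2: Compute scaling factor.
scale = max(0, 1 - 0.91/6.7882) = 0.8659
Step 3: prox(x) = [-3.8199, -3.354, -2.1557, -2.0165]
||prox(x)|| = 5.8782
Step 4: Proximal objective.
0.5*||prox-x||^2 = 0.4141
lambda*||prox|| = 5.3492
Total = 5.7633


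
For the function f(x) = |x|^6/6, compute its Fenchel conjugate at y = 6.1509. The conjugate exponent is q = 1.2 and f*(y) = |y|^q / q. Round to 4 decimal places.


The conjugate exponent q satisfies 1/p + 1/q = 1.
p = 6, so q = 6/(6 - 1) = 1.2
|y|^q = 6.1509^1.2 = 8.8456
f*(6.1509) = 8.8456 / 1.2 = 7.3713


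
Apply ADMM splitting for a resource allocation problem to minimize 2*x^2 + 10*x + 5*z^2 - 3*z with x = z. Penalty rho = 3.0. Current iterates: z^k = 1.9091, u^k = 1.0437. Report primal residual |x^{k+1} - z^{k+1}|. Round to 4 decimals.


ADMM iteration with rho = 3.0, z^k = 1.9091, u^k = 1.0437
Step 1: x-update.
Minimize 2*x^2 + 10*x + (3.0/2)*(x - 1.9091 + 1.0437)^2
FOC: (2*2 + 3.0)*x = -10 + 3.0*(1.9091 - 1.0437)
x^{k+1} = -1.0577
Step 2: z-update.
Minimize 5*z^2 - 3*z + (3.0/2)*(-1.0577 - z + 1.0437)^2
FOC: (2*5 + 3.0)*z = 3 + 3.0*(-1.0577 + 1.0437)
z^{k+1} = 0.2275
Step 3: u-update.
u^{k+1} = 1.0437 - 1.0577 - 0.2275 = -0.2415
Step 4: Primal residual = |-1.0577 - 0.2275| = 1.2852


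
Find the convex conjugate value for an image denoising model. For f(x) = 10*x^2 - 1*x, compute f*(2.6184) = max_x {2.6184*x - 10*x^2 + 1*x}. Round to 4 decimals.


f*(y) = sup_x {y*x - a*x^2 - b*x} = sup_x {(y-b)*x - a*x^2}
FOC: (y - b) - 2a*x = 0 => x* = (y - b)/(2a)
x* = (2.6184 + 1)/(2*10) = 0.1809
f*(2.6184) = (y-b)^2/(4a) = (2.6184 + 1)^2/(4*10)
= 13.0928/40 = 0.3273


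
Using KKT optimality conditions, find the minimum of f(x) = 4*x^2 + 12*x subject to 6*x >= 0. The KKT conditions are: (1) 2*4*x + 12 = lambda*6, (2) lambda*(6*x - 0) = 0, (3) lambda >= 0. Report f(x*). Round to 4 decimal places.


Step 1: Try lambda = 0 (constraint inactive).
x_unc = -12/(2*4) = -1.5
Check: 6*-1.5 = -9.0 < 0 -- violated!
Step 2: Constraint must be active: 6*x = 0
x* = 0/6 = 0.0
lambda = (2*4*0.0 + 12)/6 = 2.0
Step 3: Compute optimal value.
f(x*) = 4*0.0^2 + 12*0.0 = 0.0


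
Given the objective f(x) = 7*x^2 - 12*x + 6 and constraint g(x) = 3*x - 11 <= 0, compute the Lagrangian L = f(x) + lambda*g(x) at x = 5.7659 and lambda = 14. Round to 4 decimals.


Step 1: Evaluate f(x).
f(5.7659) = 7*5.7659^2 - 12*5.7659 + 6 = 169.5284
Step 2: Evaluate g(x).
g(5.7659) = 3*5.7659 - 11 = 6.2977
Step 3: Compute Lagrangian.
L = 169.5284 + 14*6.2977 = 257.6962


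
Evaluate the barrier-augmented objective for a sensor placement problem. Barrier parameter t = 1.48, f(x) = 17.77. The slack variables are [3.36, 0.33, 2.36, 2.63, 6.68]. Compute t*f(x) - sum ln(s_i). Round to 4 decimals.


Step 1: Compute log-barrier.
ln values: [1.2119, -1.1087, 0.8587, 0.967, 1.8991]
phi = -(1.2119 - 1.1087 + 0.8587 + 0.967 + 1.8991) = -3.828
Step 2: Compute augmented objective.
t*f(x) = 1.48*17.77 = 26.2996
Total = 26.2996 - 3.828 = 22.4716


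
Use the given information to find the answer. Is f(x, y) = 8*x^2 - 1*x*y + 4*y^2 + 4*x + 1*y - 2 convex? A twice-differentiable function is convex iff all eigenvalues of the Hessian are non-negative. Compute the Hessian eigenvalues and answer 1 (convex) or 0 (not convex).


The Hessian of f(x,y) = 8*x^2 - 1*x*y + 4*y^2 + 4*x + 1*y - 2 is:
H = [[16, -1], [-1, 8]]
Trace = 16 + 8 = 24
Determinant = 16*8 - (-1)^2 = 127
Discriminant = (24)^2 - 4*127 = 68.0
Eigenvalues: lambda_1 = 7.8769, lambda_2 = 16.1231
The function is convex.

1


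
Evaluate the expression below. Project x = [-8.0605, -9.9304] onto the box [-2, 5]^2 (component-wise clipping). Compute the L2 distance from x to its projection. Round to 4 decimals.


Project each component onto [-2, 5].
clip(-8.0605) = -2.0, clip(-9.9304) = -2.0
Projection = [-2.0, -2.0]
Squared diffs: [36.7297, 62.8912]
Distance = sqrt(99.6209) = 9.981


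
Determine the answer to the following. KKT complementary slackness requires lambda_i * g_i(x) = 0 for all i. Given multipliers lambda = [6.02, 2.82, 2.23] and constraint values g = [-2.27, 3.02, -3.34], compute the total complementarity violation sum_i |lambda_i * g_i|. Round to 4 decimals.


KKT complementary slackness check:
lambda_1 * g_1 = 6.02 * -2.27 = -13.6654
lambda_2 * g_2 = 2.82 * 3.02 = 8.5164
lambda_3 * g_3 = 2.23 * -3.34 = -7.4482
Total violation = 13.6654 + 8.5164 + 7.4482 = 29.63


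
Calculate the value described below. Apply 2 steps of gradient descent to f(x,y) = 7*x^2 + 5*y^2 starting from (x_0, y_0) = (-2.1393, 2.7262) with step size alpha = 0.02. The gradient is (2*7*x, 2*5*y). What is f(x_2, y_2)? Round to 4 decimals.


Gradient descent on f(x,y) = 7*x^2 + 5*y^2.
Starting point: (-2.1393, 2.7262), alpha = 0.02
Step 1: grad_x = 2*7*-2.1393 = -29.9502, grad_y = 2*5*2.7262 = 27.262
  x_1 = -2.1393 - 0.02*-29.9502 = -1.5403
  y_1 = 2.7262 - 0.02*27.262 = 2.181
Step 2: grad_x = 2*7*-1.5403 = -21.5641, grad_y = 2*5*2.181 = 21.8096
  x_2 = -1.5403 - 0.02*-21.5641 = -1.109
  y_2 = 2.181 - 0.02*21.8096 = 1.7448
f(-1.109, 1.7448) = 7*(-1.109)^2 + 5*1.7448^2 = 23.8304


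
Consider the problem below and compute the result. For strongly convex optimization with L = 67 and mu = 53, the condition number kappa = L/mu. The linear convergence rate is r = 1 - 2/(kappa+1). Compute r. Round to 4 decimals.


Step 1: Compute the condition number.
kappa = L/mu = 67/53 = 1.2642
Step 2: Compute the convergence rate.
r = 1 - 2/(kappa + 1) = 1 - 2*mu/(L + mu) = (L - mu)/(L + mu) = 14/120 = 0.1167


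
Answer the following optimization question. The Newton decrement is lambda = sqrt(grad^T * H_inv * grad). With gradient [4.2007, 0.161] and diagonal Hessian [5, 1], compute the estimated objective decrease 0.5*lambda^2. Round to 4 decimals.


Step 1: H is diagonal, so H^(-1) * g = [0.8401, 0.161].
Step 2: g^T H^(-1) g = sum_i g_i^2 / H_ii
  = (4.2007)^2/5 + (0.161)^2/1
  = 3.5292 + 0.0259 = 3.5551
Step 3: Objective decrease = 0.5 * g^T H^(-1) g = 1.7775


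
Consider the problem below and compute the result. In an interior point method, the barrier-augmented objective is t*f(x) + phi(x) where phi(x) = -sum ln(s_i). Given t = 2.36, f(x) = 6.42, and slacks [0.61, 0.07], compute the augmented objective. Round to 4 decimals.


Step 1: Compute log-barrier.
ln values: [-0.4943, -2.6593]
phi = -(-0.4943 - 2.6593) = 3.1536
Step 2: Compute augmented objective.
t*f(x) = 2.36*6.42 = 15.1512
Total = 15.1512 + 3.1536 = 18.3048


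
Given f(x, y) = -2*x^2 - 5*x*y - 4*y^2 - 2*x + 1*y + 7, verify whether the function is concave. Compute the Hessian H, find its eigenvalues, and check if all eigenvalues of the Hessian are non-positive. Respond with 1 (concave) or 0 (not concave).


The Hessian of f(x,y) = -2*x^2 - 5*x*y - 4*y^2 - 2*x + 1*y + 7 is:
H = [[-4, -5], [-5, -8]]
Trace = -4 - 8 = -12
Determinant = -4*-8 - (-5)^2 = 7
Discriminant = (-12)^2 - 4*7 = 116.0
Eigenvalues: lambda_1 = -11.3852, lambda_2 = -0.6148
The function is concave.

1


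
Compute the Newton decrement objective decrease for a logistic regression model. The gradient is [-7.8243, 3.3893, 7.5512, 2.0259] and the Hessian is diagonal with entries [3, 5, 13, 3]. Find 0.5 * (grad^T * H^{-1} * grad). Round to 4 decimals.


Step 1: H is diagonal, so H^(-1) * g = [-2.6081, 0.6779, 0.5809, 0.6753].
Step 2: g^T H^(-1) g = sum_i g_i^2 / H_ii
  = (-7.8243)^2/3 + (3.3893)^2/5 + (7.5512)^2/13 + (2.0259)^2/3
  = 20.4066 + 2.2975 + 4.3862 + 1.3681 = 28.4583
Step 3: Objective decrease = 0.5 * g^T H^(-1) g = 14.2292


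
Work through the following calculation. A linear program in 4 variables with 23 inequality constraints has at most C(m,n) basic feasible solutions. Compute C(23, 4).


Each vertex corresponds to some choice of n active constraints out of m, so the number of vertices is at most C(m, n) = m! / (n!(m-n)!).
m = 23, n = 4
Numerator: 23 * 22 * 21 * 20
Denominator: 4! = 24
C(23, 4) = 8855


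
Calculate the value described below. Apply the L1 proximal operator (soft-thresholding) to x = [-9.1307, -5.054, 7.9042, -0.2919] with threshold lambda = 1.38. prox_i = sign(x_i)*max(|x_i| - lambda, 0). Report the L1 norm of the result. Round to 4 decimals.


Soft-thresholding with lambda = 1.38:
prox(-9.1307) = sign(-9.1307)*max(|-9.1307| - 1.38, 0) = -7.7507
prox(-5.054) = sign(-5.054)*max(|-5.054| - 1.38, 0) = -3.674
prox(7.9042) = sign(7.9042)*max(|7.9042| - 1.38, 0) = 6.5242
prox(-0.2919) = sign(-0.2919)*max(|-0.2919| - 1.38, 0) = 0.0
prox(x) = [-7.7507, -3.674, 6.5242, 0.0]
||prox(x)||_1 = 7.7507 + 3.674 + 6.5242 + 0.0 = 17.9489


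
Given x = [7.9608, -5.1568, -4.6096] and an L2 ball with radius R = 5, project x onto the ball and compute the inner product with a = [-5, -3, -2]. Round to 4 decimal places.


Step 1: Compute ||x|| (intermediates to 6 decimals).
||x|| = sqrt(7.9608^2 + (-5.1568)^2 + (-4.6096)^2) = 10.545868
Step 2: Project.
Since ||x|| > R, scale = R/||x|| = 5/10.545868 = 0.474119, proj(x) = scale * x
proj(x) = [3.774367, -2.444937, -2.185499]
Step 3: Dot product.
a^T * proj(x) = -5*3.774367 - 3*(-2.444937) - 2*(-2.185499) = -7.166


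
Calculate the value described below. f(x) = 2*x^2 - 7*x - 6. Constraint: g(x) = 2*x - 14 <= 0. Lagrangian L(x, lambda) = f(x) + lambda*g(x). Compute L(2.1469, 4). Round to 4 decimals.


Step 1: Evaluate f(x).
f(2.1469) = 2*2.1469^2 - 7*2.1469 - 6 = -11.8099
Step 2: Evaluate g(x).
g(2.1469) = 2*2.1469 - 14 = -9.7062
Step 3: Compute Lagrangian.
L = -11.8099 + 4*-9.7062 = -50.6347


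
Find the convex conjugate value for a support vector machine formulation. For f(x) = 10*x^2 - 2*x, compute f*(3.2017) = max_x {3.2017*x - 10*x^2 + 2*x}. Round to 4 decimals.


f*(y) = sup_x {y*x - a*x^2 - b*x} = sup_x {(y-b)*x - a*x^2}
FOC: (y - b) - 2a*x = 0 => x* = (y - b)/(2a)
x* = (3.2017 + 2)/(2*10) = 0.2601
f*(3.2017) = (y-b)^2/(4a) = (3.2017 + 2)^2/(4*10)
= 27.0577/40 = 0.6764


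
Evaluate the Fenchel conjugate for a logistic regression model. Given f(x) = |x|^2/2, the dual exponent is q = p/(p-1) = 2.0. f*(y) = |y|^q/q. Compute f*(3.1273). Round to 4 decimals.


The conjugate exponent q satisfies 1/p + 1/q = 1.
p = 2, so q = 2/(2 - 1) = 2.0
|y|^q = 3.1273^2.0 = 9.78
f*(3.1273) = 9.78 / 2.0 = 4.89


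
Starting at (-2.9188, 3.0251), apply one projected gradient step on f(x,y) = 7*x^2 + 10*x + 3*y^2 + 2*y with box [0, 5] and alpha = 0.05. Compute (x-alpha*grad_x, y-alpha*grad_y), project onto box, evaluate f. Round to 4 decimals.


Step 1: Compute gradient at (-2.9188, 3.0251).
grad_x = 2*7*-2.9188 + 10 = -30.8632
grad_y = 2*3*3.0251 + 2 = 20.1506
Step 2: Gradient step.
x_raw = -2.9188 - 0.05*-30.8632 = -1.3756
y_raw = 3.0251 - 0.05*20.1506 = 2.0176
Step 3: Project onto [0, 5].
x_proj = clip(-1.3756) = 0.0
y_proj = clip(2.0176) = 2.0176
Step 4: Evaluate f.
f(0.0, 2.0176) = 16.2469


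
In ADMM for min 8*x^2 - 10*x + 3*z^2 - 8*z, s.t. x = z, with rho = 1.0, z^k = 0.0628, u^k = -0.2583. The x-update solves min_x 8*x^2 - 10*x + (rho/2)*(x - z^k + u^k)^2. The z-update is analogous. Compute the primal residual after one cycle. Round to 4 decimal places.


ADMM iteration with rho = 1.0, z^k = 0.0628, u^k = -0.2583
Step 1: x-update.
Minimize 8*x^2 - 10*x + (1.0/2)*(x - 0.0628 - 0.2583)^2
FOC: (2*8 + 1.0)*x = 10 + 1.0*(0.0628 + 0.2583)
x^{k+1} = 0.6071
Step 2: z-update.
Minimize 3*z^2 - 8*z + (1.0/2)*(0.6071 - z - 0.2583)^2
FOC: (2*3 + 1.0)*z = 8 + 1.0*(0.6071 - 0.2583)
z^{k+1} = 1.1927
Step 3: u-update.
u^{k+1} = -0.2583 + 0.6071 - 1.1927 = -0.8439
Step 4: Primal residual = |0.6071 - 1.1927| = 0.5856


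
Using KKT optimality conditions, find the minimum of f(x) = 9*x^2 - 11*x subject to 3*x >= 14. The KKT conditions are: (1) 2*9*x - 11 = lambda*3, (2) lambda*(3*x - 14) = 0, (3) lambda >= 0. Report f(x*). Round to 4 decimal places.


Step 1: Try lambda = 0 (constraint inactive).
x_unc = 11/(2*9) = 0.6111
Check: 3*0.6111 = 1.8333 < 14 -- violated!
Step 2: Constraint must be active: 3*x = 14
x* = 14/3 = 4.6667 (rounded; the exact value 14/3 is used below)
lambda = (2*9*(14/3) - 11)/3 = 24.3333
Step 3: Compute optimal value.
f(x*) = 9*(14/3)^2 - 11*(14/3) = 144.6667


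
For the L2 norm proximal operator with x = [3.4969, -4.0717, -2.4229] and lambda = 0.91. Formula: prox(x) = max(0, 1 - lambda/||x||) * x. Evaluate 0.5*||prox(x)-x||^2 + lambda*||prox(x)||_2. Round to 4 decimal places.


Step 1: Compute ||x||.
||x|| = 5.8888
Step 2: Compute scaling factor.
scale = max(0, 1 - 0.91/5.8888) = 0.8455
Step 3: prox(x) = [2.9565, -3.4425, -2.0485]
||prox(x)|| = 4.9788
Step 4: Proximal objective.
0.5*||prox-x||^2 = 0.4141
lambda*||prox|| = 4.5307
Total = 4.9447


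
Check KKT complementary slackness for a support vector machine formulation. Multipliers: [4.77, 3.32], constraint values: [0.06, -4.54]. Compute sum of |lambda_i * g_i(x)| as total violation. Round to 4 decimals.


KKT complementary slackness check:
lambda_1 * g_1 = 4.77 * 0.06 = 0.2862
lambda_2 * g_2 = 3.32 * -4.54 = -15.0728
Total violation = 0.2862 + 15.0728 = 15.359


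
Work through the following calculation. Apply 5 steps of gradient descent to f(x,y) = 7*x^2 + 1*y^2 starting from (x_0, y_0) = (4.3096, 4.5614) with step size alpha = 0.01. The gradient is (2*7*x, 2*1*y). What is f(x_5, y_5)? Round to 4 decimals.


Gradient descent on f(x,y) = 7*x^2 + 1*y^2.
Starting point: (4.3096, 4.5614), alpha = 0.01
Step 1: grad_x = 2*7*4.3096 = 60.3344, grad_y = 2*1*4.5614 = 9.1228
  x_1 = 4.3096 - 0.01*60.3344 = 3.7063
  y_1 = 4.5614 - 0.01*9.1228 = 4.4702
Step 2: grad_x = 2*7*3.7063 = 51.8876, grad_y = 2*1*4.4702 = 8.9403
  x_2 = 3.7063 - 0.01*51.8876 = 3.1874
  y_2 = 4.4702 - 0.01*8.9403 = 4.3808
Step 3: grad_x = 2*7*3.1874 = 44.6233, grad_y = 2*1*4.3808 = 8.7615
  x_3 = 3.1874 - 0.01*44.6233 = 2.7411
  y_3 = 4.3808 - 0.01*8.7615 = 4.2932
Step 4: grad_x = 2*7*2.7411 = 38.3761, grad_y = 2*1*4.2932 = 8.5863
  x_4 = 2.7411 - 0.01*38.3761 = 2.3574
  y_4 = 4.2932 - 0.01*8.5863 = 4.2073
Step 5: grad_x = 2*7*2.3574 = 33.0034, grad_y = 2*1*4.2073 = 8.4146
  x_5 = 2.3574 - 0.01*33.0034 = 2.0274
  y_5 = 4.2073 - 0.01*8.4146 = 4.1231
f(2.0274, 4.1231) = 7*2.0274^2 + 1*4.1231^2 = 45.7714


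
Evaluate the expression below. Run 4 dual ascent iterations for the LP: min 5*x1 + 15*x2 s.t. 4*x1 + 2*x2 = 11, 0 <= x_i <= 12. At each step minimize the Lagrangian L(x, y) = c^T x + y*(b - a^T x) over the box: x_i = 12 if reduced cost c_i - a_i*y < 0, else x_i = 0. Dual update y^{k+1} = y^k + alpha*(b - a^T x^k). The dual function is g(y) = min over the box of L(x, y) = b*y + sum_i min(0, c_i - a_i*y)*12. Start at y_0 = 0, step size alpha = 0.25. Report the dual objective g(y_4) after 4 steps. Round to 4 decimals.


Dual ascent for LP: min 5*x1 + 15*x2, 4*x1 + 2*x2 = 11, 0 <= x_i <= 12
Step 1: y^k = 0.0, reduced costs: (5.0, 15.0)
  x^k = (0.0, 0.0), subgradient = b - a^T x = 11.0
  y^{k+1} = 0.0 + 0.25*11.0 = 2.75
Step 2: y^k = 2.75, reduced costs: (-6.0, 9.5)
  x^k = (12.0, 0.0), subgradient = b - a^T x = -37.0
  y^{k+1} = 2.75 + 0.25*-37.0 = -6.5
Step 3: y^k = -6.5, reduced costs: (31.0, 28.0)
  x^k = (0.0, 0.0), subgradient = b - a^T x = 11.0
  y^{k+1} = -6.5 + 0.25*11.0 = -3.75
Step 4: y^k = -3.75, reduced costs: (20.0, 22.5)
  x^k = (0.0, 0.0), subgradient = b - a^T x = 11.0
  y^{k+1} = -3.75 + 0.25*11.0 = -1.0
Dual objective at y_4 = -1.0: reduced costs (9.0, 17.0), box minimizer x = (0.0, 0.0)
g(y_4) = b*y + (c1 - a1*y)*x1 + (c2 - a2*y)*x2 = 11*(-1.0) + 9.0*0.0 + 17.0*0.0 = -11.0 + 0.0 + 0.0 = -11.0


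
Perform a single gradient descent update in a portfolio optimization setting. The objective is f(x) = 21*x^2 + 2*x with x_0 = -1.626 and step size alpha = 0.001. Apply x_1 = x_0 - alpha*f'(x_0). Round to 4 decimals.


We compute the gradient at x_0 and apply the update.
f'(x) = 42*x + 2
f'(-1.626) = 42*-1.626 + 2 = -66.292
x_1 = -1.626 - 0.001*-66.292 = -1.5597


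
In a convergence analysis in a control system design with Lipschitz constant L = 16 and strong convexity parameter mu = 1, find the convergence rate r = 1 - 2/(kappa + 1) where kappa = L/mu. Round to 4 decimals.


Step 1: Compute the condition number.
kappa = L/mu = 16/1 = 16.0
Step 2: Compute the convergence rate.
r = 1 - 2/(kappa + 1) = 1 - 2*mu/(L + mu) = (L - mu)/(L + mu) = 15/17 = 0.8824


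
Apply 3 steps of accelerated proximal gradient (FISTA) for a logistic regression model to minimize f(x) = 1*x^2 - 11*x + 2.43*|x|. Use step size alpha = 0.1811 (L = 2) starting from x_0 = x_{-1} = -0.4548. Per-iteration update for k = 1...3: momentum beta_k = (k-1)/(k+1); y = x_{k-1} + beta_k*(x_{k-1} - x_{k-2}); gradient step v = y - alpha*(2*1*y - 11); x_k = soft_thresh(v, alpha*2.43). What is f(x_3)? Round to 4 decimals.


FISTA on f(x) = 1*x^2 - 11*x + 2.43*|x|
L = 2, alpha = 0.1811
Iteration 1: beta = 0.0, y = -0.4548 + 0.0*(-0.4548 + 0.4548) = -0.4548
  grad(y) = -11.9096, v = y - alpha*grad = 1.702
  prox(v) = soft_thresh(1.702, 0.4401) = 1.262
Iteration 2: beta = 0.3333, y = 1.262 + 0.3333*(1.262 + 0.4548) = 1.8342
  grad(y) = -7.3316, v = y - alpha*grad = 3.162
  prox(v) = soft_thresh(3.162, 0.4401) = 2.7219
Iteration 3: beta = 0.5, y = 2.7219 + 0.5*(2.7219 - 1.262) = 3.4518
  grad(y) = -4.0963, v = y - alpha*grad = 4.1937
  prox(v) = soft_thresh(4.1937, 0.4401) = 3.7536
f(x_3) = 1*3.7536^2 - 11*3.7536 + 2.43*|3.7536| = -18.0789


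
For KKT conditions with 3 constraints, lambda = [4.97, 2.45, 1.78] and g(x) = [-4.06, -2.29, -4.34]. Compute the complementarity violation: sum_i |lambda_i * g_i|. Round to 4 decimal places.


KKT complementary slackness check:
lambda_1 * g_1 = 4.97 * -4.06 = -20.1782
lambda_2 * g_2 = 2.45 * -2.29 = -5.6105
lambda_3 * g_3 = 1.78 * -4.34 = -7.7252
Total violation = 20.1782 + 5.6105 + 7.7252 = 33.5139


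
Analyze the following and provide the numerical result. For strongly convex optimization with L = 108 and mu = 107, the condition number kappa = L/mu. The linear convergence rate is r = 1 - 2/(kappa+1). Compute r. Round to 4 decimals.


Step 1: Compute the condition number.
kappa = L/mu = 108/107 = 1.0093
Step 2: Compute the convergence rate.
r = 1 - 2/(kappa + 1) = 1 - 2*mu/(L + mu) = (L - mu)/(L + mu) = 1/215 = 0.0047


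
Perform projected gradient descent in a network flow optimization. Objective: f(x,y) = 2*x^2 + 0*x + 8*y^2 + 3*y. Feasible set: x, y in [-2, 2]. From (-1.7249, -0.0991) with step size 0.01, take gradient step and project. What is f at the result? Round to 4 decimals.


Step 1: Compute gradient at (-1.7249, -0.0991).
grad_x = 2*2*-1.7249 + 0 = -6.8996
grad_y = 2*8*-0.0991 + 3 = 1.4144
Step 2: Gradient step.
x_raw = -1.7249 - 0.01*-6.8996 = -1.6559
y_raw = -0.0991 - 0.01*1.4144 = -0.1132
Step 3: Project onto [-2, 2].
x_proj = clip(-1.6559) = -1.6559
y_proj = clip(-0.1132) = -0.1132
Step 4: Evaluate f.
f(-1.6559, -0.1132) = 5.2469


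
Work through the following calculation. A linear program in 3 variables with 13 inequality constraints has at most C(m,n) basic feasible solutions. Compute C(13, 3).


Each vertex corresponds to some choice of n active constraints out of m, so the number of vertices is at most C(m, n) = m! / (n!(m-n)!).
m = 13, n = 3
Numerator: 13 * 12 * 11
Denominator: 3! = 6
C(13, 3) = 286


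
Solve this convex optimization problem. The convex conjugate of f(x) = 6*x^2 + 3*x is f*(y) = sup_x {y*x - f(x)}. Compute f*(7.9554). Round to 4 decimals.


f*(y) = sup_x {y*x - a*x^2 - b*x} = sup_x {(y-b)*x - a*x^2}
FOC: (y - b) - 2a*x = 0 => x* = (y - b)/(2a)
x* = (7.9554 - 3)/(2*6) = 0.413
f*(7.9554) = (y-b)^2/(4a) = (7.9554 - 3)^2/(4*6)
= 24.556/24 = 1.0232


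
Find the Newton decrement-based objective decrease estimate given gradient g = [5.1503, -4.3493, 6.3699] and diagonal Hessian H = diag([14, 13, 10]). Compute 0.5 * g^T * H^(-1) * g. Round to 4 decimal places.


Step 1: H is diagonal, so H^(-1) * g = [0.3679, -0.3346, 0.637].
Step 2: g^T H^(-1) g = sum_i g_i^2 / H_ii
  = (5.1503)^2/14 + (-4.3493)^2/13 + (6.3699)^2/10
  = 1.8947 + 1.4551 + 4.0576 = 7.4074
Step 3: Objective decrease = 0.5 * g^T H^(-1) g = 3.7037


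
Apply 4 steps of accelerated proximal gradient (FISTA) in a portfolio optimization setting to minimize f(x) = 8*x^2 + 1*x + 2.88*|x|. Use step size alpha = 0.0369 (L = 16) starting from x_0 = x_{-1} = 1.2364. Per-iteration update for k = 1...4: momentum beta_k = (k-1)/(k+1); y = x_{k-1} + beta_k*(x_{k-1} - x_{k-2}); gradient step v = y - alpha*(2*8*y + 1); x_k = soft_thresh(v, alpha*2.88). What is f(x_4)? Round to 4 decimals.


FISTA on f(x) = 8*x^2 + 1*x + 2.88*|x|
L = 16, alpha = 0.0369
Iteration 1: beta = 0.0, y = 1.2364 + 0.0*(1.2364 - 1.2364) = 1.2364
  grad(y) = 20.7824, v = y - alpha*grad = 0.4695
  prox(v) = soft_thresh(0.4695, 0.1063) = 0.3633
Iteration 2: beta = 0.3333, y = 0.3633 + 0.3333*(0.3633 - 1.2364) = 0.0722
  grad(y) = 2.1554, v = y - alpha*grad = -0.0073
  prox(v) = soft_thresh(-0.0073, 0.1063) = 0.0
Iteration 3: beta = 0.5, y = 0.0 + 0.5*(0.0 - 0.3633) = -0.1816
  grad(y) = -1.9061, v = y - alpha*grad = -0.1113
  prox(v) = soft_thresh(-0.1113, 0.1063) = -0.005
Iteration 4: beta = 0.6, y = -0.005 + 0.6*(-0.005 - 0.0) = -0.008
  grad(y) = 0.8714, v = y - alpha*grad = -0.0402
  prox(v) = soft_thresh(-0.0402, 0.1063) = 0.0
f(x_4) = 8*0.0^2 + 1*0.0 + 2.88*|0.0| = 0.0


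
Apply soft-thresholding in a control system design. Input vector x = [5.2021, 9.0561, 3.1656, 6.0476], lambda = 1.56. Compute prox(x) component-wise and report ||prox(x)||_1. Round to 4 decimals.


Soft-thresholding with lambda = 1.56:
prox(5.2021) = sign(5.2021)*max(|5.2021| - 1.56, 0) = 3.6421
prox(9.0561) = sign(9.0561)*max(|9.0561| - 1.56, 0) = 7.4961
prox(3.1656) = sign(3.1656)*max(|3.1656| - 1.56, 0) = 1.6056
prox(6.0476) = sign(6.0476)*max(|6.0476| - 1.56, 0) = 4.4876
prox(x) = [3.6421, 7.4961, 1.6056, 4.4876]
||prox(x)||_1 = 3.6421 + 7.4961 + 1.6056 + 4.4876 = 17.2314


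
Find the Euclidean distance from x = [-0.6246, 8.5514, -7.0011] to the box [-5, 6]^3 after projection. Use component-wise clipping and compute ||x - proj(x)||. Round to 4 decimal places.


Project each component onto [-5, 6].
clip(-0.6246) = -0.6246, clip(8.5514) = 6.0, clip(-7.0011) = -5.0
Projection = [-0.6246, 6.0, -5.0]
Squared diffs: [0.0, 6.5096, 4.0044]
Distance = sqrt(10.514) = 3.2425


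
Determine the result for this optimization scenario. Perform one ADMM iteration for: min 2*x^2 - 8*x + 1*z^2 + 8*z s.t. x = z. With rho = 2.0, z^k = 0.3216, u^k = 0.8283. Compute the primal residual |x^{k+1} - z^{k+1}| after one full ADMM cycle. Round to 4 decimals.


ADMM iteration with rho = 2.0, z^k = 0.3216, u^k = 0.8283
Step 1: x-update.
Minimize 2*x^2 - 8*x + (2.0/2)*(x - 0.3216 + 0.8283)^2
FOC: (2*2 + 2.0)*x = 8 + 2.0*(0.3216 - 0.8283)
x^{k+1} = 1.1644
Step 2: z-update.
Minimize 1*z^2 + 8*z + (2.0/2)*(1.1644 - z + 0.8283)^2
FOC: (2*1 + 2.0)*z = -8 + 2.0*(1.1644 + 0.8283)
z^{k+1} = -1.0036
Step 3: u-update.
u^{k+1} = 0.8283 + 1.1644 + 1.0036 = 2.9964
Step 4: Primal residual = |1.1644 + 1.0036| = 2.1681


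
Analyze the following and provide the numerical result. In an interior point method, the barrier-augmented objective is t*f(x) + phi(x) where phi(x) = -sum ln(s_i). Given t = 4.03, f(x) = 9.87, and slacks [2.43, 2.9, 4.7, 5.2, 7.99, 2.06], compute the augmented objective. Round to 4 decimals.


Step 1: Compute log-barrier.
ln values: [0.8879, 1.0647, 1.5476, 1.6487, 2.0782, 0.7227]
phi = -(0.8879 + 1.0647 + 1.5476 + 1.6487 + 2.0782 + 0.7227) = -7.9497
Step 2: Compute augmented objective.
t*f(x) = 4.03*9.87 = 39.7761
Total = 39.7761 - 7.9497 = 31.8264


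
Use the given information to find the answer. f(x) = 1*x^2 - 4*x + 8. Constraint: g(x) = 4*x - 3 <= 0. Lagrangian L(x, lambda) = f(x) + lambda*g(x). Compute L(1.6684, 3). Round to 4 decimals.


Step 1: Evaluate f(x).
f(1.6684) = 1*1.6684^2 - 4*1.6684 + 8 = 4.11
Step 2: Evaluate g(x).
g(1.6684) = 4*1.6684 - 3 = 3.6736
Step 3: Compute Lagrangian.
L = 4.11 + 3*3.6736 = 15.1308


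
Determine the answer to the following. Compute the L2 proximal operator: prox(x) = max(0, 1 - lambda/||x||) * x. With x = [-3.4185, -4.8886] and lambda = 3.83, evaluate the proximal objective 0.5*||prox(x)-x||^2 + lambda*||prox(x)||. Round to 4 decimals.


Step 1: Compute ||x||.
||x|| = 5.9653
Step 2: Compute scaling factor.
scale = max(0, 1 - 3.83/5.9653) = 0.358
Step 3: prox(x) = [-1.2237, -1.7499]
||prox(x)|| = 2.1353
Step 4: Proximal objective.
0.5*||prox-x||^2 = 7.3345
lambda*||prox|| = 8.1782
Total = 15.5126


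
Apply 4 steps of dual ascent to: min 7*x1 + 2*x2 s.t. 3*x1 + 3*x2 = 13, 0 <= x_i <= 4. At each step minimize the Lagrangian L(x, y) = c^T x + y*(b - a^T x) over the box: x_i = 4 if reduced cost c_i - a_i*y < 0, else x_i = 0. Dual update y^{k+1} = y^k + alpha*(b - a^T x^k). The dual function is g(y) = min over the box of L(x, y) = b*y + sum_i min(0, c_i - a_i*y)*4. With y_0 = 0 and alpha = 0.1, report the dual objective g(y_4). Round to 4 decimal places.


Dual ascent for LP: min 7*x1 + 2*x2, 3*x1 + 3*x2 = 13, 0 <= x_i <= 4
Step 1: y^k = 0.0, reduced costs: (7.0, 2.0)
  x^k = (0.0, 0.0), subgradient = b - a^T x = 13.0
  y^{k+1} = 0.0 + 0.1*13.0 = 1.3
Step 2: y^k = 1.3, reduced costs: (3.1, -1.9)
  x^k = (0.0, 4.0), subgradient = b - a^T x = 1.0
  y^{k+1} = 1.3 + 0.1*1.0 = 1.4
Step 3: y^k = 1.4, reduced costs: (2.8, -2.2)
  x^k = (0.0, 4.0), subgradient = b - a^T x = 1.0
  y^{k+1} = 1.4 + 0.1*1.0 = 1.5
Step 4: y^k = 1.5, reduced costs: (2.5, -2.5)
  x^k = (0.0, 4.0), subgradient = b - a^T x = 1.0
  y^{k+1} = 1.5 + 0.1*1.0 = 1.6
Dual objective at y_4 = 1.6: reduced costs (2.2, -2.8), box minimizer x = (0.0, 4.0)
g(y_4) = b*y + (c1 - a1*y)*x1 + (c2 - a2*y)*x2 = 13*1.6 + 2.2*0.0 + (-2.8)*4.0 = 20.8 + 0.0 - 11.2 = 9.6
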